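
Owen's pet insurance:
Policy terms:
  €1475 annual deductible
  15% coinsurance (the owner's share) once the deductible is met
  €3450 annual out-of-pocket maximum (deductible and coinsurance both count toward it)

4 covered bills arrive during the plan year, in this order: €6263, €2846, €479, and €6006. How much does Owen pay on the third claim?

€71.85

Claim 1 — €6263: €1475 finishes the deductible; €4788 goes to coinsurance; coinsurance €4788 × 15% = €718.20. Owner pays €2193.20; OOP now €2193.20.
Claim 2 — €2846: deductible already satisfied, so owner's share is 15% × €2846 = €426.90. Owner pays €426.90; OOP now €2620.10.
Claim 3 — €479: 15% coinsurance on €479 = €71.85. Owner owes €71.85 (running OOP €2691.95).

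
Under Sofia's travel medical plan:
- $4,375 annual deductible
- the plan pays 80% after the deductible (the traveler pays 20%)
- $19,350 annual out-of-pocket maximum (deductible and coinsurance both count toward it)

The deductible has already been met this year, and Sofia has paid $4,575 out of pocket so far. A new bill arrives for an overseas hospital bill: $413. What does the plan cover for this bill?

$330.40

The deductible is already satisfied, so the full bill goes to coinsurance.
Traveler's 20% share of $413 is $82.60.
Year-to-date out-of-pocket becomes $4,575 + $82.60 = $4,657.60, still under the $19,350 maximum, so no cap applies.
Insurer pays the balance: $413 − $82.60 = $330.40.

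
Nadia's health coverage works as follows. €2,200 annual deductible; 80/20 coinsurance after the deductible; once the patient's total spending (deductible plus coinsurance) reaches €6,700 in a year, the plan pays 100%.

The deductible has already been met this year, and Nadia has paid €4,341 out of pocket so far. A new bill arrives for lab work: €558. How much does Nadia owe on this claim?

€111.60

With the deductible met, the entire €558 is subject to coinsurance.
Coinsurance: €558 × 20% = €111.60.
Total out-of-pocket so far would be €4,341 + €111.60 = €4,452.60, below the €6,700 cap — no reduction.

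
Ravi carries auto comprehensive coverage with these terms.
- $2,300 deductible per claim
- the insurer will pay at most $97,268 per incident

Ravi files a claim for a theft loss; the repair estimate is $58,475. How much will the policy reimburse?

$56,175

After the deductible, $58,475 − $2,300 = $56,175 remains.
$56,175 is within the $97,268 limit, so the insurer pays $56,175.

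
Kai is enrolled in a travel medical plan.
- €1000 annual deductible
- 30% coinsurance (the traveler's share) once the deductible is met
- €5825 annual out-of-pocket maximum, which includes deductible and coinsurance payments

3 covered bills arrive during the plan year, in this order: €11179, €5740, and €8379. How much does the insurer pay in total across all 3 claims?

Claim 1 (€11179): €1000 finishes the deductible; €10179 goes to coinsurance; 30% of €10179 = €3053.70. Traveler pays €4053.70; OOP now €4053.70. Insurer: €11179 − €4053.70 = €7125.30.
Claim 2 (€5740): deductible met; 30% of €5740 = €1722. Traveler owes €1722 (running OOP €5775.70). Plan pays €5740 − €1722 = €4018.
Claim 3 (€8379): deductible met; 30% of €8379 = €2513.70. Adding that to €5775.70 gives €8289.40, past the €5825 cap; traveler pays only €5825 − €5775.70 = €49.30. Plan pays €8379 − €49.30 = €8329.70.
Insurer total = bills − traveler's total = €25298 − €5825 = €19473.

€19473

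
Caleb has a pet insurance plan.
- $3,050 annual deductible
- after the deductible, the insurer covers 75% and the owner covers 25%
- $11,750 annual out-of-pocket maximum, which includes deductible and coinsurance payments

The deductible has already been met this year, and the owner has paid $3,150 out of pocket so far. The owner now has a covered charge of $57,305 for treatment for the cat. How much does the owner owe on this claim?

$8,600

With the deductible met, the entire $57,305 is subject to coinsurance.
25% of $57,305 = $14,326.25 falls to the owner.
Year-to-date out-of-pocket would reach $3,150 + $14,326.25 = $17,476.25, above the $11,750 maximum, so the owner pays only $11,750 − $3,150 = $8,600.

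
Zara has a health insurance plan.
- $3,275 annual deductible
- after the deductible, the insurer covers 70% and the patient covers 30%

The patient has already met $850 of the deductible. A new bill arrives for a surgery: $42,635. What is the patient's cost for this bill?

$14,488

Remaining deductible: $3,275 − $850 = $2,425.
The remaining $40,210 (= $42,635 − $2,425) moves to coinsurance.
Patient's 30% share of $40,210 is $12,063.
That puts the patient's cost at $2,425 + $12,063 = $14,488.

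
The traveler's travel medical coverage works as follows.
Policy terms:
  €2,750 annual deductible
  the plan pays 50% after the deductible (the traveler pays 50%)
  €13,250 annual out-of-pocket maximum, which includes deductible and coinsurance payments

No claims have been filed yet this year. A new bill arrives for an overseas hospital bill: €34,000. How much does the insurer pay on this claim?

Deductible not yet touched, so the first €2,750 of the bill goes to the deductible.
The remaining €31,250 (= €34,000 − €2,750) moves to coinsurance.
50% of €31,250 = €15,625 falls to the traveler.
Traveler responsibility before any cap: €2,750 + €15,625 = €18,375.
Year-to-date out-of-pocket would reach €0 + €18,375 = €18,375, above the €13,250 maximum, so the traveler pays only €13,250 − €0 = €13,250.
Insurer pays the balance: €34,000 − €13,250 = €20,750.

€20,750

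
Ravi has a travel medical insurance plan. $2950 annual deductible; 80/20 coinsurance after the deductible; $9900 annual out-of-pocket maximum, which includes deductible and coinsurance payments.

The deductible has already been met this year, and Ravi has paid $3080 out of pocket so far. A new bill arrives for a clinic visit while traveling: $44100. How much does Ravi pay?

The deductible is already satisfied, so the full bill goes to coinsurance.
20% of $44100 = $8820 falls to the traveler.
Adding $8820 to the $3080 already spent would give $11900, which exceeds the $9900 cap; the traveler pays just $9900 − $3080 = $6820.

$6820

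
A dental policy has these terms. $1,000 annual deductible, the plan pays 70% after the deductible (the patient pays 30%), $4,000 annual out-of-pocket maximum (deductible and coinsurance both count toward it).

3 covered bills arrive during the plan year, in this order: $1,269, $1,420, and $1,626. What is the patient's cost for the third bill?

$487.80

Claim 1 ($1,269): deductible takes $1,000, $269 remains; patient's 30% is $80.70. Cost to patient: $1,080.70. OOP to date $1,080.70.
Claim 2 ($1,420): deductible met; 30% of $1,420 = $426. Patient owes $426 (running OOP $1,506.70).
Claim 3 ($1,626): deductible met; 30% of $1,626 = $487.80. Cost to patient: $487.80. OOP to date $1,994.50.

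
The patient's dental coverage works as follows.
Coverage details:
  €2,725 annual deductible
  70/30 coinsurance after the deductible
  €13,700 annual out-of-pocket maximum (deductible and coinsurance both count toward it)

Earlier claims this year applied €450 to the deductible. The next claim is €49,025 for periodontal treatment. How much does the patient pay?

€450 of the €2,725 deductible is already met, leaving €2,275.
After the €2,275 deductible portion, €49,025 − €2,275 = €46,750 is subject to coinsurance.
30% of €46,750 = €14,025 falls to the patient.
So the patient owes €2,275 + €14,025 = €16,300 before any cap.
Adding €16,300 to the €450 already spent would give €16,750, which exceeds the €13,700 cap; the patient pays just €13,700 − €450 = €13,250.

€13,250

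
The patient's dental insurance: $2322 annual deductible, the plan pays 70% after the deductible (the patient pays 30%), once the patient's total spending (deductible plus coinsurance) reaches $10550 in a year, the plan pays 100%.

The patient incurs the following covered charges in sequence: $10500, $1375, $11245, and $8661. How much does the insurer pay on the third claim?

$7871.50

Claim 1 ($10500): $2322 finishes the deductible; $8178 goes to coinsurance; patient's 30% is $2453.40. Patient pays $4775.40; OOP now $4775.40. Plan pays $10500 − $4775.40 = $5724.60.
Claim 2 ($1375): 30% coinsurance on $1375 = $412.50. Patient pays $412.50; OOP now $5187.90. Plan pays $1375 − $412.50 = $962.50.
Claim 3 ($11245): deductible already satisfied, so patient's share is 30% × $11245 = $3373.50. Patient pays $3373.50; OOP now $8561.40. Plan pays $11245 − $3373.50 = $7871.50.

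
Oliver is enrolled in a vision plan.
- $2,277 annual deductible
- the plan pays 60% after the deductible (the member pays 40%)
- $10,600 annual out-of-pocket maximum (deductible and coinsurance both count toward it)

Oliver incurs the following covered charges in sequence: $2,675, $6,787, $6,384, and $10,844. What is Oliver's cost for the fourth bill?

#1 ($2,675): $2,277 to deductible, leaving $398; 40% of $398 = $159.20. Member pays $2,436.20; OOP now $2,436.20.
#2 ($6,787): deductible met; 40% of $6,787 = $2,714.80. Member pays $2,714.80; OOP now $5,151.
#3 ($6,384): 40% coinsurance on $6,384 = $2,553.60. Cost to member: $2,553.60. OOP to date $7,704.60.
#4 ($10,844): deductible already satisfied, so member's share is 40% × $10,844 = $4,337.60. That would push OOP to $12,042.20, over the $10,600 cap, so member pays $10,600 − $7,704.60 = $2,895.40.

$2,895.40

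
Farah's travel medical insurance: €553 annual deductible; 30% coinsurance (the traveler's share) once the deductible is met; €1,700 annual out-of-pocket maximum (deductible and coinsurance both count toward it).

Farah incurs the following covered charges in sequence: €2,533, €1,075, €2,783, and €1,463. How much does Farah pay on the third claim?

€230.50

Claim 1 (€2,533): €553 to deductible, leaving €1,980; traveler's 30% is €594. Traveler pays €1,147; OOP now €1,147.
Claim 2 (€1,075): deductible met; 30% of €1,075 = €322.50. Traveler owes €322.50 (running OOP €1,469.50).
Claim 3 (€2,783): deductible already satisfied, so traveler's share is 30% × €2,783 = €834.90. OOP would hit €2,304.40 > €1,700, so the cap limits the traveler to €1,700 − €1,469.50 = €230.50.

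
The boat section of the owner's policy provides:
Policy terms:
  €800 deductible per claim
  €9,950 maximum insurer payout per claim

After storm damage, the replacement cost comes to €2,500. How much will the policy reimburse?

Subtract the deductible: €2,500 − €800 = €1,700.
€1,700 is within the €9,950 limit, so the insurer pays €1,700.

€1,700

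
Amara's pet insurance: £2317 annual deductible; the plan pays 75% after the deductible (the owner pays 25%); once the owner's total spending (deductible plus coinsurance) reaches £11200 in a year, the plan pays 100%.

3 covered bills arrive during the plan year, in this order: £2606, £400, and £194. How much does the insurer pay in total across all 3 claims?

Bill 1, £2606: deductible takes £2317, £289 remains; owner's 25% is £72.25. Owner owes £2389.25 (running OOP £2389.25). Insurer: £2606 − £2389.25 = £216.75.
Bill 2, £400: 25% coinsurance on £400 = £100. Owner pays £100; OOP now £2489.25. Insurer: £400 − £100 = £300.
Bill 3, £194: deductible met; 25% of £194 = £48.50. Owner pays £48.50; OOP now £2537.75. Plan pays £194 − £48.50 = £145.50.
Insurer total: £216.75 + £300 + £145.50 = £662.25.

£662.25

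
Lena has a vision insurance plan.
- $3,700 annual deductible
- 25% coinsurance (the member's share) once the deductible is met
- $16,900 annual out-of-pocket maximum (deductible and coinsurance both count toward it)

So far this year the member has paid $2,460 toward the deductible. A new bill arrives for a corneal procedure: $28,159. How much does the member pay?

$7,969.75

$2,460 of the $3,700 deductible is already met, leaving $1,240.
The remaining $26,919 (= $28,159 − $1,240) moves to coinsurance.
Member's 25% share of $26,919 is $6,729.75.
That puts the member's cost at $1,240 + $6,729.75 = $7,969.75 before any cap.
Year-to-date out-of-pocket becomes $2,460 + $7,969.75 = $10,429.75, still under the $16,900 maximum, so no cap applies.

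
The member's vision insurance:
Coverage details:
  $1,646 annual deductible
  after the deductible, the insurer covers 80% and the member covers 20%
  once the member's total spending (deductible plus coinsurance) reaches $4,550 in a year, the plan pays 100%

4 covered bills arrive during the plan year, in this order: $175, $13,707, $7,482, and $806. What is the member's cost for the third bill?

$456.80

Claim 1 — $175: all of it applies to the deductible. Member pays $175; OOP now $175.
Claim 2 — $13,707: $1,471 to deductible, leaving $12,236; 20% of $12,236 = $2,447.20. Member owes $3,918.20 (running OOP $4,093.20).
Claim 3 — $7,482: deductible met; 20% of $7,482 = $1,496.40. That would push OOP to $5,589.60, over the $4,550 cap, so member pays $4,550 − $4,093.20 = $456.80.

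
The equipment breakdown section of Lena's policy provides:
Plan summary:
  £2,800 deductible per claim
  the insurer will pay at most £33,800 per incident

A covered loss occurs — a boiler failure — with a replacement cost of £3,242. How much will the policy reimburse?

Subtract the deductible: £3,242 − £2,800 = £442.
£442 is within the £33,800 limit, so the insurer pays £442.

£442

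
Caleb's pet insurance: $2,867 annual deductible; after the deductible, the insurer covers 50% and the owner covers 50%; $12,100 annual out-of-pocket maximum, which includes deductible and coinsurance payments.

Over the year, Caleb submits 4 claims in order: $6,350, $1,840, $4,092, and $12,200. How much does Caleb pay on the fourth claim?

Claim 1 ($6,350): $2,867 to deductible, leaving $3,483; coinsurance $3,483 × 50% = $1,741.50. Owner owes $4,608.50 (running OOP $4,608.50).
Claim 2 ($1,840): 50% coinsurance on $1,840 = $920. Owner pays $920; OOP now $5,528.50.
Claim 3 ($4,092): deductible met; 50% of $4,092 = $2,046. Owner owes $2,046 (running OOP $7,574.50).
Claim 4 ($12,200): deductible met; 50% of $12,200 = $6,100. That would push OOP to $13,674.50, over the $12,100 cap, so owner pays $12,100 − $7,574.50 = $4,525.50.

$4,525.50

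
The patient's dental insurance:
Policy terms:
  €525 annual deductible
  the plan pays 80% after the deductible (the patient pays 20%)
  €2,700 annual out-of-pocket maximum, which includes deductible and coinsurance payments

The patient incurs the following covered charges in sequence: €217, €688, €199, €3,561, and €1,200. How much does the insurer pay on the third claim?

Bill 1, €217: entire amount goes to the deductible. Cost to patient: €217. OOP to date €217. Plan pays €217 − €217 = €0.
Bill 2, €688: €308 finishes the deductible; €380 goes to coinsurance; coinsurance €380 × 20% = €76. Patient pays €384; OOP now €601. Insurer: €688 − €384 = €304.
Bill 3, €199: 20% coinsurance on €199 = €39.80. Patient pays €39.80; OOP now €640.80. Plan pays €199 − €39.80 = €159.20.

€159.20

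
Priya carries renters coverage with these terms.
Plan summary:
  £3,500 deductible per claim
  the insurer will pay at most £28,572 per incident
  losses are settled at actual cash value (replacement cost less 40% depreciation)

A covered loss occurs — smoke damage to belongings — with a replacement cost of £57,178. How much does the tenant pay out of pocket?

At 40% depreciation, ACV = £57,178 − £22,871.20 = £34,306.80.
Subtract the deductible: £34,306.80 − £3,500 = £30,806.80.
The £28,572 per-incident cap binds; insurer pays £28,572.
Out of pocket: £57,178 − £28,572 = £28,606.

£28,606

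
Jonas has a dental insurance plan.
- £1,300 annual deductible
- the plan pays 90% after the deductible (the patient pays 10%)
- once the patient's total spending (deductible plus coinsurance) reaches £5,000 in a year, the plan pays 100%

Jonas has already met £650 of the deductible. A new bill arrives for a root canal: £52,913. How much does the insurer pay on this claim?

Deductible still to meet: £1,300 − £650 = £650.
The remaining £52,263 (= £52,913 − £650) moves to coinsurance.
Coinsurance: £52,263 × 10% = £5,226.30.
That puts the patient's cost at £650 + £5,226.30 = £5,876.30 before any cap.
Adding £5,876.30 to the £650 already spent would give £6,526.30, which exceeds the £5,000 cap; the patient pays just £5,000 − £650 = £4,350.
Insurer pays the balance: £52,913 − £4,350 = £48,563.

£48,563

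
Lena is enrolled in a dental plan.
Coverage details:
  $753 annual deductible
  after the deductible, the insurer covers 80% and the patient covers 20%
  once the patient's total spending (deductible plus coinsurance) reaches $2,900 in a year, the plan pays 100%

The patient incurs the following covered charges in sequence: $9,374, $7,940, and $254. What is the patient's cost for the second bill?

#1 ($9,374): deductible takes $753, $8,621 remains; 20% of $8,621 = $1,724.20. Patient owes $2,477.20 (running OOP $2,477.20).
#2 ($7,940): deductible already satisfied, so patient's share is 20% × $7,940 = $1,588. Adding that to $2,477.20 gives $4,065.20, past the $2,900 cap; patient pays only $2,900 − $2,477.20 = $422.80.

$422.80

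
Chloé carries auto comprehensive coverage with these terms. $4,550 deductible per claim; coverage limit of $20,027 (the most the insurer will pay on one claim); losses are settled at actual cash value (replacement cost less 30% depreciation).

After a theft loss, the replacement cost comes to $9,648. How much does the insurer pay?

Actual cash value after 30% depreciation: $9,648 × 70% = $6,753.60.
Less the $4,550 deductible: $6,753.60 − $4,550 = $2,203.60.
$2,203.60 is within the $20,027 limit, so the insurer pays $2,203.60.

$2,203.60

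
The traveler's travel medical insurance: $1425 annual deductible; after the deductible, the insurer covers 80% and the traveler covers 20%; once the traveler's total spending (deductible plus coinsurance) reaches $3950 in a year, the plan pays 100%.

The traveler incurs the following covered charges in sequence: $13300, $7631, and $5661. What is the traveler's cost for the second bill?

#1 ($13300): $1425 to deductible, leaving $11875; traveler's 20% is $2375. Traveler pays $3800; OOP now $3800.
#2 ($7631): deductible already satisfied, so traveler's share is 20% × $7631 = $1526.20. OOP would hit $5326.20 > $3950, so the cap limits the traveler to $3950 − $3800 = $150.

$150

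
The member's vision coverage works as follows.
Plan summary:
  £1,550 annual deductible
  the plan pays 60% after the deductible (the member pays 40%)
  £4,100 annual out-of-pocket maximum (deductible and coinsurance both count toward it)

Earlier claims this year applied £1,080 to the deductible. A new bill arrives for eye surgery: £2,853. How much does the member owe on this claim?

Remaining deductible: £1,550 − £1,080 = £470.
The remaining £2,383 (= £2,853 − £470) moves to coinsurance.
Member's 40% share of £2,383 is £953.20.
So the member owes £470 + £953.20 = £1,423.20 before any cap.
Total out-of-pocket so far would be £1,080 + £1,423.20 = £2,503.20, below the £4,100 cap — no reduction.

£1,423.20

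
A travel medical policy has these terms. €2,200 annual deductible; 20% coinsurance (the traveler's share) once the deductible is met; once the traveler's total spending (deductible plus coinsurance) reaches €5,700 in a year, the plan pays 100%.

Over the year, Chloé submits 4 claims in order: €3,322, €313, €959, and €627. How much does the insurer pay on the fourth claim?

Bill 1, €3,322: deductible takes €2,200, €1,122 remains; 20% of €1,122 = €224.40. Cost to traveler: €2,424.40. OOP to date €2,424.40. Insurer: €3,322 − €2,424.40 = €897.60.
Bill 2, €313: deductible met; 20% of €313 = €62.60. Traveler owes €62.60 (running OOP €2,487). Plan pays €313 − €62.60 = €250.40.
Bill 3, €959: deductible already satisfied, so traveler's share is 20% × €959 = €191.80. Traveler pays €191.80; OOP now €2,678.80. Plan pays €959 − €191.80 = €767.20.
Bill 4, €627: deductible already satisfied, so traveler's share is 20% × €627 = €125.40. Cost to traveler: €125.40. OOP to date €2,804.20. Plan pays €627 − €125.40 = €501.60.

€501.60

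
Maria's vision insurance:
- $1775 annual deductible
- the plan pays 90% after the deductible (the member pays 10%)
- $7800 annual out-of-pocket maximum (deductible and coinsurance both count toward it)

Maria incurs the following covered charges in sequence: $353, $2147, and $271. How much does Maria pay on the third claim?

#1 ($353): entire amount goes to the deductible. Member owes $353 (running OOP $353).
#2 ($2147): $1422 finishes the deductible; $725 goes to coinsurance; 10% of $725 = $72.50. Member pays $1494.50; OOP now $1847.50.
#3 ($271): deductible already satisfied, so member's share is 10% × $271 = $27.10. Member pays $27.10; OOP now $1874.60.

$27.10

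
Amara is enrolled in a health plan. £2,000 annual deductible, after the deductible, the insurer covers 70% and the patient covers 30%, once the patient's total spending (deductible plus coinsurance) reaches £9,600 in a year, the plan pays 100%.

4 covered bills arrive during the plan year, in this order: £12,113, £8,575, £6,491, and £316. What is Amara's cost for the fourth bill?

Bill 1, £12,113: deductible takes £2,000, £10,113 remains; patient's 30% is £3,033.90. Patient pays £5,033.90; OOP now £5,033.90.
Bill 2, £8,575: deductible already satisfied, so patient's share is 30% × £8,575 = £2,572.50. Patient pays £2,572.50; OOP now £7,606.40.
Bill 3, £6,491: deductible met; 30% of £6,491 = £1,947.30. Patient owes £1,947.30 (running OOP £9,553.70).
Bill 4, £316: deductible met; 30% of £316 = £94.80. That would push OOP to £9,648.50, over the £9,600 cap, so patient pays £9,600 − £9,553.70 = £46.30.

£46.30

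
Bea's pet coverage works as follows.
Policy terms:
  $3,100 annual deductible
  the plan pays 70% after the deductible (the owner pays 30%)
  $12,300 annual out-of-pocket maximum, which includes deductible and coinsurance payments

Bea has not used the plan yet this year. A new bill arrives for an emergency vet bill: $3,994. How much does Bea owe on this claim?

Deductible not yet touched, so the first $3,100 of the bill goes to the deductible.
The remaining $894 (= $3,994 − $3,100) moves to coinsurance.
Coinsurance: $894 × 30% = $268.20.
So the owner owes $3,100 + $268.20 = $3,368.20 before any cap.
Cumulative spending $0 + $3,368.20 = $3,368.20 stays under the $12,300 maximum.

$3,368.20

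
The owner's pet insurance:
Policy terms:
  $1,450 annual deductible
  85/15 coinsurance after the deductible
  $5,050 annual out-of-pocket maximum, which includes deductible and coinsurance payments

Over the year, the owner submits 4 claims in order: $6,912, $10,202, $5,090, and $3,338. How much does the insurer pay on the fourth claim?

$2,851.10

Claim 1 — $6,912: deductible takes $1,450, $5,462 remains; 15% of $5,462 = $819.30. Cost to owner: $2,269.30. OOP to date $2,269.30. Insurer: $6,912 − $2,269.30 = $4,642.70.
Claim 2 — $10,202: deductible already satisfied, so owner's share is 15% × $10,202 = $1,530.30. Owner pays $1,530.30; OOP now $3,799.60. Insurer: $10,202 − $1,530.30 = $8,671.70.
Claim 3 — $5,090: deductible already satisfied, so owner's share is 15% × $5,090 = $763.50. Cost to owner: $763.50. OOP to date $4,563.10. Insurer: $5,090 − $763.50 = $4,326.50.
Claim 4 — $3,338: deductible met; 15% of $3,338 = $500.70. OOP would hit $5,063.80 > $5,050, so the cap limits the owner to $5,050 − $4,563.10 = $486.90. Plan pays $3,338 − $486.90 = $2,851.10.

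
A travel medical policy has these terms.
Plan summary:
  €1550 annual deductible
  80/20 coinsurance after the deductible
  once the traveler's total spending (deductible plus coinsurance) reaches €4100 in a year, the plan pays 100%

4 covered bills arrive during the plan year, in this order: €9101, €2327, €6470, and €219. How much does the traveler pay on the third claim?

€574.40

Claim 1 — €9101: deductible takes €1550, €7551 remains; coinsurance €7551 × 20% = €1510.20. Traveler pays €3060.20; OOP now €3060.20.
Claim 2 — €2327: 20% coinsurance on €2327 = €465.40. Traveler pays €465.40; OOP now €3525.60.
Claim 3 — €6470: deductible met; 20% of €6470 = €1294. OOP would hit €4819.60 > €4100, so the cap limits the traveler to €4100 − €3525.60 = €574.40.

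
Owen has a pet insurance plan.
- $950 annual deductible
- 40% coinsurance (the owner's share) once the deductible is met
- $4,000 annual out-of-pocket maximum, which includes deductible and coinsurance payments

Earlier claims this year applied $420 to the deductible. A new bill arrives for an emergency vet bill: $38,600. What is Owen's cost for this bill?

$3,580

Remaining deductible: $950 − $420 = $530.
The remaining $38,070 (= $38,600 − $530) moves to coinsurance.
40% of $38,070 = $15,228 falls to the owner.
So the owner owes $530 + $15,228 = $15,758 before any cap.
Adding $15,758 to the $420 already spent would give $16,178, which exceeds the $4,000 cap; the owner pays just $4,000 − $420 = $3,580.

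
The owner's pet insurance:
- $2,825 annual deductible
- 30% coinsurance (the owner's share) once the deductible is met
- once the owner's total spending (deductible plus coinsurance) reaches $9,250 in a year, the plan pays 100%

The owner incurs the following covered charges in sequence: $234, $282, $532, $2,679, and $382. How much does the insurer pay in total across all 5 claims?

$898.80

Bill 1, $234: entire amount goes to the deductible. Owner pays $234; OOP now $234. Plan pays $234 − $234 = $0.
Bill 2, $282: all of it applies to the deductible. Cost to owner: $282. OOP to date $516. Insurer: $282 − $282 = $0.
Bill 3, $532: entire amount goes to the deductible. Cost to owner: $532. OOP to date $1,048. Insurer: $532 − $532 = $0.
Bill 4, $2,679: deductible takes $1,777, $902 remains; coinsurance $902 × 30% = $270.60. Owner pays $2,047.60; OOP now $3,095.60. Insurer: $2,679 − $2,047.60 = $631.40.
Bill 5, $382: 30% coinsurance on $382 = $114.60. Owner owes $114.60 (running OOP $3,210.20). Insurer: $382 − $114.60 = $267.40.
Insurer total = bills − owner's total = $4,109 − $3,210.20 = $898.80.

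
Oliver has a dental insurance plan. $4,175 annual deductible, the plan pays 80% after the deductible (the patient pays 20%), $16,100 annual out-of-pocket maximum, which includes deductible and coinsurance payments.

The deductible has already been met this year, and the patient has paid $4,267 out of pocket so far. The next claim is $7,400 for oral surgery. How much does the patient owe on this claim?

With the deductible met, the entire $7,400 is subject to coinsurance.
20% of $7,400 = $1,480 falls to the patient.
Total out-of-pocket so far would be $4,267 + $1,480 = $5,747, below the $16,100 cap — no reduction.

$1,480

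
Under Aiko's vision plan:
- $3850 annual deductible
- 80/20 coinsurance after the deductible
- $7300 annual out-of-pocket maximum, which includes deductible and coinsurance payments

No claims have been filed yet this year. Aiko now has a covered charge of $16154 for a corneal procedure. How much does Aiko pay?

$6310.80

Nothing has been paid toward the $3850 deductible, so the first $3850 of this charge is applied there.
The remaining $12304 (= $16154 − $3850) moves to coinsurance.
Member's 20% share of $12304 is $2460.80.
That puts the member's cost at $3850 + $2460.80 = $6310.80 before any cap.
Cumulative spending $0 + $6310.80 = $6310.80 stays under the $7300 maximum.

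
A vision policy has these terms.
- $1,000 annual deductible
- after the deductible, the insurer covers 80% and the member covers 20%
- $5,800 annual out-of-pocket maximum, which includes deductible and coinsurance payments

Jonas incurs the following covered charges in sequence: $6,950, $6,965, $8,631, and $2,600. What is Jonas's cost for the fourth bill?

$490.80

#1 ($6,950): $1,000 finishes the deductible; $5,950 goes to coinsurance; coinsurance $5,950 × 20% = $1,190. Member owes $2,190 (running OOP $2,190).
#2 ($6,965): deductible already satisfied, so member's share is 20% × $6,965 = $1,393. Cost to member: $1,393. OOP to date $3,583.
#3 ($8,631): deductible met; 20% of $8,631 = $1,726.20. Cost to member: $1,726.20. OOP to date $5,309.20.
#4 ($2,600): deductible met; 20% of $2,600 = $520. OOP would hit $5,829.20 > $5,800, so the cap limits the member to $5,800 − $5,309.20 = $490.80.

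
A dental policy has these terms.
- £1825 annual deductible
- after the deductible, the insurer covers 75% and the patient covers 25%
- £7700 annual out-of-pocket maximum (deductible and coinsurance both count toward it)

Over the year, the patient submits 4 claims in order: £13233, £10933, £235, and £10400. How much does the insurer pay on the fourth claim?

Claim 1 (£13233): £1825 to deductible, leaving £11408; patient's 25% is £2852. Cost to patient: £4677. OOP to date £4677. Insurer: £13233 − £4677 = £8556.
Claim 2 (£10933): deductible already satisfied, so patient's share is 25% × £10933 = £2733.25. Patient owes £2733.25 (running OOP £7410.25). Insurer: £10933 − £2733.25 = £8199.75.
Claim 3 (£235): deductible met; 25% of £235 = £58.75. Cost to patient: £58.75. OOP to date £7469. Insurer: £235 − £58.75 = £176.25.
Claim 4 (£10400): deductible met; 25% of £10400 = £2600. Adding that to £7469 gives £10069, past the £7700 cap; patient pays only £7700 − £7469 = £231. Plan pays £10400 − £231 = £10169.

£10169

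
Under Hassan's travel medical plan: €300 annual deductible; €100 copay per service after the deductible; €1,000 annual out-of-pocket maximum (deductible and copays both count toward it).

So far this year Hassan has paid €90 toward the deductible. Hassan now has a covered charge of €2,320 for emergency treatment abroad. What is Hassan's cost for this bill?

€310

Remaining deductible: €300 − €90 = €210.
The remaining €2,110 (= €2,320 − €210) moves to the copay.
Copay on this service: €100.
That puts the traveler's cost at €210 + €100 = €310 before any cap.
Year-to-date out-of-pocket becomes €90 + €310 = €400, still under the €1,000 maximum, so no cap applies.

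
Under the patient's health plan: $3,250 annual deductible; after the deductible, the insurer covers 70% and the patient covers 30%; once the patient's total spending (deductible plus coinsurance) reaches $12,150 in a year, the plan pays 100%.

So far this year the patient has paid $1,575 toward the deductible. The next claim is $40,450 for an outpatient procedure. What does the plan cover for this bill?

Remaining deductible: $3,250 − $1,575 = $1,675.
That leaves $40,450 − $1,675 = $38,775 for coinsurance.
Coinsurance: $38,775 × 30% = $11,632.50.
Patient responsibility before any cap: $1,675 + $11,632.50 = $13,307.50.
Year-to-date out-of-pocket would reach $1,575 + $13,307.50 = $14,882.50, above the $12,150 maximum, so the patient pays only $12,150 − $1,575 = $10,575.
The insurer covers the remainder: $40,450 − $10,575 = $29,875.

$29,875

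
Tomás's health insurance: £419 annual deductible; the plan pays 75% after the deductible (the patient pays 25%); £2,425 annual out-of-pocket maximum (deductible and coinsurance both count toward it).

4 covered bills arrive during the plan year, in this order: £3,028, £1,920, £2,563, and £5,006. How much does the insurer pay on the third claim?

Bill 1, £3,028: £419 to deductible, leaving £2,609; patient's 25% is £652.25. Cost to patient: £1,071.25. OOP to date £1,071.25. Insurer: £3,028 − £1,071.25 = £1,956.75.
Bill 2, £1,920: deductible met; 25% of £1,920 = £480. Patient pays £480; OOP now £1,551.25. Plan pays £1,920 − £480 = £1,440.
Bill 3, £2,563: 25% coinsurance on £2,563 = £640.75. Cost to patient: £640.75. OOP to date £2,192. Insurer: £2,563 − £640.75 = £1,922.25.

£1,922.25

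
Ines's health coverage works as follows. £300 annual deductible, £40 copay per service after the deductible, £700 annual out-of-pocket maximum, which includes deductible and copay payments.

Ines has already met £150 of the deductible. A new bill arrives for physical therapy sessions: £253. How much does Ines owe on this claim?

£150 of the £300 deductible is already met, leaving £150.
After the £150 deductible portion, £253 − £150 = £103 is subject to the copay.
Copay on this service: £40.
So the patient owes £150 + £40 = £190 before any cap.
Year-to-date out-of-pocket becomes £150 + £190 = £340, still under the £700 maximum, so no cap applies.

£190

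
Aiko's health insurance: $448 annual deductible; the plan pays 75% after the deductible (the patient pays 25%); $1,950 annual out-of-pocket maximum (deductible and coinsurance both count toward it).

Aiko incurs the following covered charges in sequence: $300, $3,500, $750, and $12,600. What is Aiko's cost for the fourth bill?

$476.50

Claim 1 ($300): all of it applies to the deductible. Cost to patient: $300. OOP to date $300.
Claim 2 ($3,500): deductible takes $148, $3,352 remains; coinsurance $3,352 × 25% = $838. Patient owes $986 (running OOP $1,286).
Claim 3 ($750): 25% coinsurance on $750 = $187.50. Patient pays $187.50; OOP now $1,473.50.
Claim 4 ($12,600): deductible already satisfied, so patient's share is 25% × $12,600 = $3,150. That would push OOP to $4,623.50, over the $1,950 cap, so patient pays $1,950 − $1,473.50 = $476.50.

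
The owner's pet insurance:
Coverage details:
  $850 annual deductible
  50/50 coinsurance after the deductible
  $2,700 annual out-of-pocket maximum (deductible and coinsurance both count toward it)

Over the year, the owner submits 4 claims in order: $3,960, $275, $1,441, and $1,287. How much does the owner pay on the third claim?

$157.50

Claim 1 — $3,960: $850 finishes the deductible; $3,110 goes to coinsurance; owner's 50% is $1,555. Owner owes $2,405 (running OOP $2,405).
Claim 2 — $275: deductible met; 50% of $275 = $137.50. Owner pays $137.50; OOP now $2,542.50.
Claim 3 — $1,441: deductible met; 50% of $1,441 = $720.50. Adding that to $2,542.50 gives $3,263, past the $2,700 cap; owner pays only $2,700 − $2,542.50 = $157.50.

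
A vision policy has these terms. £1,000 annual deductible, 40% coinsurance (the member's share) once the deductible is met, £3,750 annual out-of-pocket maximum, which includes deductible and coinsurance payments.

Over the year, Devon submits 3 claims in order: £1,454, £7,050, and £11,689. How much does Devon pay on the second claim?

£2,568.40

Claim 1 — £1,454: deductible takes £1,000, £454 remains; member's 40% is £181.60. Member owes £1,181.60 (running OOP £1,181.60).
Claim 2 — £7,050: 40% coinsurance on £7,050 = £2,820. That would push OOP to £4,001.60, over the £3,750 cap, so member pays £3,750 − £1,181.60 = £2,568.40.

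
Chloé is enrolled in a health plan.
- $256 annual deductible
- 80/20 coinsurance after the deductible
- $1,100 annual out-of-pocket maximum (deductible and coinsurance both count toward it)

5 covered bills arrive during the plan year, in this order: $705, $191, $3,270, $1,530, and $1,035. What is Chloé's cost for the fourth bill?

Claim 1 ($705): $256 finishes the deductible; $449 goes to coinsurance; patient's 20% is $89.80. Patient pays $345.80; OOP now $345.80.
Claim 2 ($191): deductible met; 20% of $191 = $38.20. Patient owes $38.20 (running OOP $384).
Claim 3 ($3,270): deductible already satisfied, so patient's share is 20% × $3,270 = $654. Cost to patient: $654. OOP to date $1,038.
Claim 4 ($1,530): deductible met; 20% of $1,530 = $306. That would push OOP to $1,344, over the $1,100 cap, so patient pays $1,100 − $1,038 = $62.

$62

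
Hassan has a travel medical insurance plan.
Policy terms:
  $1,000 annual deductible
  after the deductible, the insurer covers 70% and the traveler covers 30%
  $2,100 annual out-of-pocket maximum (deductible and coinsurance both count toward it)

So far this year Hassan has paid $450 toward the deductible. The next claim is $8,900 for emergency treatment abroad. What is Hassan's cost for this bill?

$450 of the $1,000 deductible is already met, leaving $550.
The remaining $8,350 (= $8,900 − $550) moves to coinsurance.
Coinsurance: $8,350 × 30% = $2,505.
That puts the traveler's cost at $550 + $2,505 = $3,055 before any cap.
Year-to-date out-of-pocket would reach $450 + $3,055 = $3,505, above the $2,100 maximum, so the traveler pays only $2,100 − $450 = $1,650.

$1,650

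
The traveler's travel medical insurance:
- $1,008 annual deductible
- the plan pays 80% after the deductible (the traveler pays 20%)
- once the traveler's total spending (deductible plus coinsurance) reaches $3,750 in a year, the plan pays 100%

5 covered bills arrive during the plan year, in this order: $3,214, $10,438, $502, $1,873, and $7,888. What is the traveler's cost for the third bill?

$100.40

Bill 1, $3,214: deductible takes $1,008, $2,206 remains; coinsurance $2,206 × 20% = $441.20. Traveler pays $1,449.20; OOP now $1,449.20.
Bill 2, $10,438: deductible met; 20% of $10,438 = $2,087.60. Cost to traveler: $2,087.60. OOP to date $3,536.80.
Bill 3, $502: 20% coinsurance on $502 = $100.40. Traveler pays $100.40; OOP now $3,637.20.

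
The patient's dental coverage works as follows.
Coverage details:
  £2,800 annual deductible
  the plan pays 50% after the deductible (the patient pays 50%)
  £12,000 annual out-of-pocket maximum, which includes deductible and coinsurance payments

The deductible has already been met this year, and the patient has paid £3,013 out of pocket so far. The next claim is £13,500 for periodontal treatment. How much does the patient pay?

£6,750

The deductible is already satisfied, so the full bill goes to coinsurance.
Patient's 50% share of £13,500 is £6,750.
Year-to-date out-of-pocket becomes £3,013 + £6,750 = £9,763, still under the £12,000 maximum, so no cap applies.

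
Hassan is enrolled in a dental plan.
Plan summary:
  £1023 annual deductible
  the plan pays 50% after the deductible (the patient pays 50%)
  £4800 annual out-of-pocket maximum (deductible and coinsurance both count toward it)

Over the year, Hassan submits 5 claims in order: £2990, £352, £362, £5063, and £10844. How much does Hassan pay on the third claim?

£181

Bill 1, £2990: deductible takes £1023, £1967 remains; patient's 50% is £983.50. Patient pays £2006.50; OOP now £2006.50.
Bill 2, £352: 50% coinsurance on £352 = £176. Cost to patient: £176. OOP to date £2182.50.
Bill 3, £362: deductible already satisfied, so patient's share is 50% × £362 = £181. Patient pays £181; OOP now £2363.50.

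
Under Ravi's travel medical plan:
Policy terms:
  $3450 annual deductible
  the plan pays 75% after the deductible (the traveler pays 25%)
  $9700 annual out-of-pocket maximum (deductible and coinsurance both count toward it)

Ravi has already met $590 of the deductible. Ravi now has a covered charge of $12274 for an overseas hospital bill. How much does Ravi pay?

$5213.50

Remaining deductible: $3450 − $590 = $2860.
That leaves $12274 − $2860 = $9414 for coinsurance.
25% of $9414 = $2353.50 falls to the traveler.
So the traveler owes $2860 + $2353.50 = $5213.50 before any cap.
Cumulative spending $590 + $5213.50 = $5803.50 stays under the $9700 maximum.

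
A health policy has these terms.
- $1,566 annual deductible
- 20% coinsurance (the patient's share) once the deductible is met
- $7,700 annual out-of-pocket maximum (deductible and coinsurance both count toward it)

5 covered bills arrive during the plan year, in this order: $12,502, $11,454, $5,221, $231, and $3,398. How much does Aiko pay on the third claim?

Claim 1 ($12,502): $1,566 to deductible, leaving $10,936; 20% of $10,936 = $2,187.20. Cost to patient: $3,753.20. OOP to date $3,753.20.
Claim 2 ($11,454): deductible met; 20% of $11,454 = $2,290.80. Patient owes $2,290.80 (running OOP $6,044).
Claim 3 ($5,221): deductible already satisfied, so patient's share is 20% × $5,221 = $1,044.20. Patient owes $1,044.20 (running OOP $7,088.20).

$1,044.20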